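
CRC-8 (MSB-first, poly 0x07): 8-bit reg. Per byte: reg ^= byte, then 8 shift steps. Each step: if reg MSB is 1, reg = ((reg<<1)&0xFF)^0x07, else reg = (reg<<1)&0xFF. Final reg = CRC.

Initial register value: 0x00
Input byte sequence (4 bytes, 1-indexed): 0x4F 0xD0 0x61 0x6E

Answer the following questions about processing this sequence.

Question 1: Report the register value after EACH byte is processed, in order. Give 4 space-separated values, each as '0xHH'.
0xEA 0xA6 0x5B 0x8B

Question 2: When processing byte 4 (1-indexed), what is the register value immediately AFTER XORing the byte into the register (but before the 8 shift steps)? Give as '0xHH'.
Register before byte 4: 0x5B
Byte 4: 0x6E
0x5B XOR 0x6E = 0x35

Answer: 0x35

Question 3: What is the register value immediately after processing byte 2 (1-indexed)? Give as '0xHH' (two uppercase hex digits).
Answer: 0xA6

Derivation:
After byte 1 (0x4F): reg=0xEA
After byte 2 (0xD0): reg=0xA6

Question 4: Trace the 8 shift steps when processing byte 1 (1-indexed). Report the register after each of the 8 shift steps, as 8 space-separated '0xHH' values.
Register before byte 1: 0x00
After XOR with byte 0x4F: 0x4F

Answer: 0x9E 0x3B 0x76 0xEC 0xDF 0xB9 0x75 0xEA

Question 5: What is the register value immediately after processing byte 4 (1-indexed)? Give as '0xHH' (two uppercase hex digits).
Answer: 0x8B

Derivation:
After byte 1 (0x4F): reg=0xEA
After byte 2 (0xD0): reg=0xA6
After byte 3 (0x61): reg=0x5B
After byte 4 (0x6E): reg=0x8B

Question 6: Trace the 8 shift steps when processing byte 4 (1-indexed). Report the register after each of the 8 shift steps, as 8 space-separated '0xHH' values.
After byte 1 (0x4F): reg=0xEA
After byte 2 (0xD0): reg=0xA6
After byte 3 (0x61): reg=0x5B
Register before byte 4: 0x5B
After XOR with byte 0x6E: 0x35

Answer: 0x6A 0xD4 0xAF 0x59 0xB2 0x63 0xC6 0x8B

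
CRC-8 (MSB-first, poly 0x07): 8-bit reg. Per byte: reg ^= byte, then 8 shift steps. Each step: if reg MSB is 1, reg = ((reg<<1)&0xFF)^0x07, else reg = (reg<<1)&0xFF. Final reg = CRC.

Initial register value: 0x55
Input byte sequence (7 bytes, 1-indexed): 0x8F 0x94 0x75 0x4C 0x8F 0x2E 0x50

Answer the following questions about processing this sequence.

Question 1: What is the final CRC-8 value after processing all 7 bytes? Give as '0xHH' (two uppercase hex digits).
Answer: 0x1A

Derivation:
After byte 1 (0x8F): reg=0x08
After byte 2 (0x94): reg=0xDD
After byte 3 (0x75): reg=0x51
After byte 4 (0x4C): reg=0x53
After byte 5 (0x8F): reg=0x1A
After byte 6 (0x2E): reg=0x8C
After byte 7 (0x50): reg=0x1A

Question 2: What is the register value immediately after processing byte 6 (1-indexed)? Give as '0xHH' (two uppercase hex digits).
After byte 1 (0x8F): reg=0x08
After byte 2 (0x94): reg=0xDD
After byte 3 (0x75): reg=0x51
After byte 4 (0x4C): reg=0x53
After byte 5 (0x8F): reg=0x1A
After byte 6 (0x2E): reg=0x8C

Answer: 0x8C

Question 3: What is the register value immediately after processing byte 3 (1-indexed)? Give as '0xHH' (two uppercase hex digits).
Answer: 0x51

Derivation:
After byte 1 (0x8F): reg=0x08
After byte 2 (0x94): reg=0xDD
After byte 3 (0x75): reg=0x51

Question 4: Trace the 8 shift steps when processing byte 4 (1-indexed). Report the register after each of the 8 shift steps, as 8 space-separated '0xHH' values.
Answer: 0x3A 0x74 0xE8 0xD7 0xA9 0x55 0xAA 0x53

Derivation:
After byte 1 (0x8F): reg=0x08
After byte 2 (0x94): reg=0xDD
After byte 3 (0x75): reg=0x51
Register before byte 4: 0x51
After XOR with byte 0x4C: 0x1D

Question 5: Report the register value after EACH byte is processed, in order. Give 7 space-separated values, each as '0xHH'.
0x08 0xDD 0x51 0x53 0x1A 0x8C 0x1A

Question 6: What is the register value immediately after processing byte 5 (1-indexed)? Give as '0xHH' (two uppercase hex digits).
After byte 1 (0x8F): reg=0x08
After byte 2 (0x94): reg=0xDD
After byte 3 (0x75): reg=0x51
After byte 4 (0x4C): reg=0x53
After byte 5 (0x8F): reg=0x1A

Answer: 0x1A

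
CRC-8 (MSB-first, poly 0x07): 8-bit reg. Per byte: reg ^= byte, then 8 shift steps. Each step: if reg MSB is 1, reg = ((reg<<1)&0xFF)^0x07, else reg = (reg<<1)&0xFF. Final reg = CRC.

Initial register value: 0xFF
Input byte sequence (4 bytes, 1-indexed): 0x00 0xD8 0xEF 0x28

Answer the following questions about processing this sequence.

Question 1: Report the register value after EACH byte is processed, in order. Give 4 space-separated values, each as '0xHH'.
0xF3 0xD1 0xBA 0xF7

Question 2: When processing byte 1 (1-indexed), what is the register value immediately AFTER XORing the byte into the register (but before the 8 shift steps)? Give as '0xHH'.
Register before byte 1: 0xFF
Byte 1: 0x00
0xFF XOR 0x00 = 0xFF

Answer: 0xFF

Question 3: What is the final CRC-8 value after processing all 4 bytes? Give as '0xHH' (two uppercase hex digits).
Answer: 0xF7

Derivation:
After byte 1 (0x00): reg=0xF3
After byte 2 (0xD8): reg=0xD1
After byte 3 (0xEF): reg=0xBA
After byte 4 (0x28): reg=0xF7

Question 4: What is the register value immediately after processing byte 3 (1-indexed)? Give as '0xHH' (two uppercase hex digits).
Answer: 0xBA

Derivation:
After byte 1 (0x00): reg=0xF3
After byte 2 (0xD8): reg=0xD1
After byte 3 (0xEF): reg=0xBA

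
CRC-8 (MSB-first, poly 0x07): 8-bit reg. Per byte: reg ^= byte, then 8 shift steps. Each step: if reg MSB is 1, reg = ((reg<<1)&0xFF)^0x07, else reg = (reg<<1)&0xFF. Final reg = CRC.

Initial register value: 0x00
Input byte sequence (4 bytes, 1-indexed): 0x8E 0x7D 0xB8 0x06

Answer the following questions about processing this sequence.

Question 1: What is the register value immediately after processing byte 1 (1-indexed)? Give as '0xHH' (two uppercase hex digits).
Answer: 0xA3

Derivation:
After byte 1 (0x8E): reg=0xA3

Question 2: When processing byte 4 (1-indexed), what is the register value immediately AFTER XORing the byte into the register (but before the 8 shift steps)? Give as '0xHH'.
Answer: 0x4B

Derivation:
Register before byte 4: 0x4D
Byte 4: 0x06
0x4D XOR 0x06 = 0x4B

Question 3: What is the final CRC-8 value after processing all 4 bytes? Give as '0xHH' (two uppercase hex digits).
After byte 1 (0x8E): reg=0xA3
After byte 2 (0x7D): reg=0x14
After byte 3 (0xB8): reg=0x4D
After byte 4 (0x06): reg=0xF6

Answer: 0xF6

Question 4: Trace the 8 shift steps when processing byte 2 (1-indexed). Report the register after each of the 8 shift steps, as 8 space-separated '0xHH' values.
After byte 1 (0x8E): reg=0xA3
Register before byte 2: 0xA3
After XOR with byte 0x7D: 0xDE

Answer: 0xBB 0x71 0xE2 0xC3 0x81 0x05 0x0A 0x14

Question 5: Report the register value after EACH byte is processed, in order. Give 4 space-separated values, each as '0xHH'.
0xA3 0x14 0x4D 0xF6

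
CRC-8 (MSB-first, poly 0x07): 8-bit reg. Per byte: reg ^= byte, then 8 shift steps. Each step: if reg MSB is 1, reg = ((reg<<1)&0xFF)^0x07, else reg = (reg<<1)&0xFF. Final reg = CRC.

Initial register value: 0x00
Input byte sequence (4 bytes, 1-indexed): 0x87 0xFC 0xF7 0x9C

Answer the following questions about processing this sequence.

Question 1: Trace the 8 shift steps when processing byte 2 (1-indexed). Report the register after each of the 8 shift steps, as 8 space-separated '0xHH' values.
Answer: 0xC0 0x87 0x09 0x12 0x24 0x48 0x90 0x27

Derivation:
After byte 1 (0x87): reg=0x9C
Register before byte 2: 0x9C
After XOR with byte 0xFC: 0x60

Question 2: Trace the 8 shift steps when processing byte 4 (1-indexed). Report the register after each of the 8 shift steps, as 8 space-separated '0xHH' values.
Answer: 0x43 0x86 0x0B 0x16 0x2C 0x58 0xB0 0x67

Derivation:
After byte 1 (0x87): reg=0x9C
After byte 2 (0xFC): reg=0x27
After byte 3 (0xF7): reg=0x3E
Register before byte 4: 0x3E
After XOR with byte 0x9C: 0xA2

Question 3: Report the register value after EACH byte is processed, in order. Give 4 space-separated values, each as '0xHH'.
0x9C 0x27 0x3E 0x67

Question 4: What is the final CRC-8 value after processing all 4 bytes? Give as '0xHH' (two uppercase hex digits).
After byte 1 (0x87): reg=0x9C
After byte 2 (0xFC): reg=0x27
After byte 3 (0xF7): reg=0x3E
After byte 4 (0x9C): reg=0x67

Answer: 0x67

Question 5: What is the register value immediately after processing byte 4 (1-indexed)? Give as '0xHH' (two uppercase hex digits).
After byte 1 (0x87): reg=0x9C
After byte 2 (0xFC): reg=0x27
After byte 3 (0xF7): reg=0x3E
After byte 4 (0x9C): reg=0x67

Answer: 0x67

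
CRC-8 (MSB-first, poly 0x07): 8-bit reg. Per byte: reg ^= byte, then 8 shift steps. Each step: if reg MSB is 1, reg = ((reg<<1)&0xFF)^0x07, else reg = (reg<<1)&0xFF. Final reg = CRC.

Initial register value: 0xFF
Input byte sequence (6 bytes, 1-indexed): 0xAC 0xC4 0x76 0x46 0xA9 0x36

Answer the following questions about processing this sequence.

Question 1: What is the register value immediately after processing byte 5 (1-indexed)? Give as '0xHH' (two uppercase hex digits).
Answer: 0xC7

Derivation:
After byte 1 (0xAC): reg=0xBE
After byte 2 (0xC4): reg=0x61
After byte 3 (0x76): reg=0x65
After byte 4 (0x46): reg=0xE9
After byte 5 (0xA9): reg=0xC7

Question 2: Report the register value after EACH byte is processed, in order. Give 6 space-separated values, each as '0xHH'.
0xBE 0x61 0x65 0xE9 0xC7 0xD9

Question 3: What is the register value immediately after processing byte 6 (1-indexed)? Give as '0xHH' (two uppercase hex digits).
Answer: 0xD9

Derivation:
After byte 1 (0xAC): reg=0xBE
After byte 2 (0xC4): reg=0x61
After byte 3 (0x76): reg=0x65
After byte 4 (0x46): reg=0xE9
After byte 5 (0xA9): reg=0xC7
After byte 6 (0x36): reg=0xD9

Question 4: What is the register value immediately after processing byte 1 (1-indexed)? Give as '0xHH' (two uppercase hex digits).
Answer: 0xBE

Derivation:
After byte 1 (0xAC): reg=0xBE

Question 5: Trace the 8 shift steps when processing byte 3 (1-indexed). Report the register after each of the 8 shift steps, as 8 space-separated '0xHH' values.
After byte 1 (0xAC): reg=0xBE
After byte 2 (0xC4): reg=0x61
Register before byte 3: 0x61
After XOR with byte 0x76: 0x17

Answer: 0x2E 0x5C 0xB8 0x77 0xEE 0xDB 0xB1 0x65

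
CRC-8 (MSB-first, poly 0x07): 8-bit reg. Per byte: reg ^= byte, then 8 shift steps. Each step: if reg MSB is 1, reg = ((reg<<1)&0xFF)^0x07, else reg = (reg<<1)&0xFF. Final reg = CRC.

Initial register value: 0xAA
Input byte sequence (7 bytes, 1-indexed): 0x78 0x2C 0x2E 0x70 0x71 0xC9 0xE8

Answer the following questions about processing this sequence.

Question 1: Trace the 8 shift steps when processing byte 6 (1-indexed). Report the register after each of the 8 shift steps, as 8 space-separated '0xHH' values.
After byte 1 (0x78): reg=0x30
After byte 2 (0x2C): reg=0x54
After byte 3 (0x2E): reg=0x61
After byte 4 (0x70): reg=0x77
After byte 5 (0x71): reg=0x12
Register before byte 6: 0x12
After XOR with byte 0xC9: 0xDB

Answer: 0xB1 0x65 0xCA 0x93 0x21 0x42 0x84 0x0F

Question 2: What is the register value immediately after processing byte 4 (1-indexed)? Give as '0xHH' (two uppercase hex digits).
Answer: 0x77

Derivation:
After byte 1 (0x78): reg=0x30
After byte 2 (0x2C): reg=0x54
After byte 3 (0x2E): reg=0x61
After byte 4 (0x70): reg=0x77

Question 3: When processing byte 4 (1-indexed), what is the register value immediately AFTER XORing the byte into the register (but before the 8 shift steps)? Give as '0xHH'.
Answer: 0x11

Derivation:
Register before byte 4: 0x61
Byte 4: 0x70
0x61 XOR 0x70 = 0x11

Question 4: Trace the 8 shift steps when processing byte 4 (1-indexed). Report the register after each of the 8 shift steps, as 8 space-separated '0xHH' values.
After byte 1 (0x78): reg=0x30
After byte 2 (0x2C): reg=0x54
After byte 3 (0x2E): reg=0x61
Register before byte 4: 0x61
After XOR with byte 0x70: 0x11

Answer: 0x22 0x44 0x88 0x17 0x2E 0x5C 0xB8 0x77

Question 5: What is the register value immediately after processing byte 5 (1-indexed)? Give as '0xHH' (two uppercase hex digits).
After byte 1 (0x78): reg=0x30
After byte 2 (0x2C): reg=0x54
After byte 3 (0x2E): reg=0x61
After byte 4 (0x70): reg=0x77
After byte 5 (0x71): reg=0x12

Answer: 0x12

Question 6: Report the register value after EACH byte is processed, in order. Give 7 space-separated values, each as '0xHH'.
0x30 0x54 0x61 0x77 0x12 0x0F 0xBB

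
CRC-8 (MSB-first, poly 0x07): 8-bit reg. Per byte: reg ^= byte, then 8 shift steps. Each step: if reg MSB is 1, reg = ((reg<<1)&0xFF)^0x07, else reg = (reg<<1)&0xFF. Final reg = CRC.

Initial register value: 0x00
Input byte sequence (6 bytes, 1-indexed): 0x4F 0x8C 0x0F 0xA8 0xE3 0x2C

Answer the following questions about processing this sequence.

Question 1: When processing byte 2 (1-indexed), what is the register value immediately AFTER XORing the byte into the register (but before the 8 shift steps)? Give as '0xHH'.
Answer: 0x66

Derivation:
Register before byte 2: 0xEA
Byte 2: 0x8C
0xEA XOR 0x8C = 0x66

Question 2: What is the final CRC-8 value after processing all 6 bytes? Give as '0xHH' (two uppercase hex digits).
Answer: 0x94

Derivation:
After byte 1 (0x4F): reg=0xEA
After byte 2 (0x8C): reg=0x35
After byte 3 (0x0F): reg=0xA6
After byte 4 (0xA8): reg=0x2A
After byte 5 (0xE3): reg=0x71
After byte 6 (0x2C): reg=0x94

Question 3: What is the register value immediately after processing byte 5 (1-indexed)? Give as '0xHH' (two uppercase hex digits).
Answer: 0x71

Derivation:
After byte 1 (0x4F): reg=0xEA
After byte 2 (0x8C): reg=0x35
After byte 3 (0x0F): reg=0xA6
After byte 4 (0xA8): reg=0x2A
After byte 5 (0xE3): reg=0x71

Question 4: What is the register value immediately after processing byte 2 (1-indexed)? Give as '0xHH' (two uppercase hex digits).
Answer: 0x35

Derivation:
After byte 1 (0x4F): reg=0xEA
After byte 2 (0x8C): reg=0x35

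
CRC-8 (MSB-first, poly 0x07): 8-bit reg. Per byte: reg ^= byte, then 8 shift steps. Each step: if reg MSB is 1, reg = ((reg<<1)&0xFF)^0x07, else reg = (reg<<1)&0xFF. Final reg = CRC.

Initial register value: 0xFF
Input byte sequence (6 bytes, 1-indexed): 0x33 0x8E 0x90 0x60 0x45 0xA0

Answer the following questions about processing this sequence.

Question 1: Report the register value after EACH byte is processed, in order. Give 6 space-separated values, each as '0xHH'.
0x6A 0xB2 0xEE 0xA3 0xBC 0x54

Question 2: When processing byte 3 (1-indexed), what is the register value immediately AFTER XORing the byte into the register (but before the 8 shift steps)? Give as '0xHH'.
Answer: 0x22

Derivation:
Register before byte 3: 0xB2
Byte 3: 0x90
0xB2 XOR 0x90 = 0x22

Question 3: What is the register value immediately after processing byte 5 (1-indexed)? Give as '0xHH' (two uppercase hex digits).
Answer: 0xBC

Derivation:
After byte 1 (0x33): reg=0x6A
After byte 2 (0x8E): reg=0xB2
After byte 3 (0x90): reg=0xEE
After byte 4 (0x60): reg=0xA3
After byte 5 (0x45): reg=0xBC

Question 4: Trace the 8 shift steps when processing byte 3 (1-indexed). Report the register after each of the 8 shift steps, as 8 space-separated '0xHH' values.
Answer: 0x44 0x88 0x17 0x2E 0x5C 0xB8 0x77 0xEE

Derivation:
After byte 1 (0x33): reg=0x6A
After byte 2 (0x8E): reg=0xB2
Register before byte 3: 0xB2
After XOR with byte 0x90: 0x22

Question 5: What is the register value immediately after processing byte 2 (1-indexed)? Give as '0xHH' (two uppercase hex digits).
After byte 1 (0x33): reg=0x6A
After byte 2 (0x8E): reg=0xB2

Answer: 0xB2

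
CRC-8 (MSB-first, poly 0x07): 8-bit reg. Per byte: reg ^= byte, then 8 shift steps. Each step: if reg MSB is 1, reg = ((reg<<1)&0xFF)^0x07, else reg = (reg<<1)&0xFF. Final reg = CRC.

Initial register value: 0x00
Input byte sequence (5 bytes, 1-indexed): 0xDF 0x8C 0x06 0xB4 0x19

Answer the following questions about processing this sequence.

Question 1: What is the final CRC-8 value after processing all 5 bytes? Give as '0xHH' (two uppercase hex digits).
Answer: 0xAD

Derivation:
After byte 1 (0xDF): reg=0x13
After byte 2 (0x8C): reg=0xD4
After byte 3 (0x06): reg=0x30
After byte 4 (0xB4): reg=0x95
After byte 5 (0x19): reg=0xAD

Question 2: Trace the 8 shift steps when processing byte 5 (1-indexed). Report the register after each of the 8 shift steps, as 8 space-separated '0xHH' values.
After byte 1 (0xDF): reg=0x13
After byte 2 (0x8C): reg=0xD4
After byte 3 (0x06): reg=0x30
After byte 4 (0xB4): reg=0x95
Register before byte 5: 0x95
After XOR with byte 0x19: 0x8C

Answer: 0x1F 0x3E 0x7C 0xF8 0xF7 0xE9 0xD5 0xAD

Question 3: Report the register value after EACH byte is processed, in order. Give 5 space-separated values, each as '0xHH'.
0x13 0xD4 0x30 0x95 0xAD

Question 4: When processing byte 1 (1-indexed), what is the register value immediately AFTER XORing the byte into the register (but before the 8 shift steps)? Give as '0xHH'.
Register before byte 1: 0x00
Byte 1: 0xDF
0x00 XOR 0xDF = 0xDF

Answer: 0xDF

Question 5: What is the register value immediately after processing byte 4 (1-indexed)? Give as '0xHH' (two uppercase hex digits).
After byte 1 (0xDF): reg=0x13
After byte 2 (0x8C): reg=0xD4
After byte 3 (0x06): reg=0x30
After byte 4 (0xB4): reg=0x95

Answer: 0x95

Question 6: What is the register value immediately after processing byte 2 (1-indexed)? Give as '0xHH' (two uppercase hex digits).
After byte 1 (0xDF): reg=0x13
After byte 2 (0x8C): reg=0xD4

Answer: 0xD4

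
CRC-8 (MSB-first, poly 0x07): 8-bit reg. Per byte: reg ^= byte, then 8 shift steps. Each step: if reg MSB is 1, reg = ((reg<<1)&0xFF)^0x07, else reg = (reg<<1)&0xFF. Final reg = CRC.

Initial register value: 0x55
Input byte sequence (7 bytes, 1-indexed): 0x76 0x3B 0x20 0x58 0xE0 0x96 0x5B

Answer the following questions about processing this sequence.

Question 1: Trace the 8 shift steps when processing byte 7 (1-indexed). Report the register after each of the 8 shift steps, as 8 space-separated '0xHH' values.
Answer: 0xC5 0x8D 0x1D 0x3A 0x74 0xE8 0xD7 0xA9

Derivation:
After byte 1 (0x76): reg=0xE9
After byte 2 (0x3B): reg=0x30
After byte 3 (0x20): reg=0x70
After byte 4 (0x58): reg=0xD8
After byte 5 (0xE0): reg=0xA8
After byte 6 (0x96): reg=0xBA
Register before byte 7: 0xBA
After XOR with byte 0x5B: 0xE1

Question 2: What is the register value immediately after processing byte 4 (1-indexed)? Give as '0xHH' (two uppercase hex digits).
After byte 1 (0x76): reg=0xE9
After byte 2 (0x3B): reg=0x30
After byte 3 (0x20): reg=0x70
After byte 4 (0x58): reg=0xD8

Answer: 0xD8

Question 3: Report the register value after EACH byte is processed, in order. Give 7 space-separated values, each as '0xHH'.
0xE9 0x30 0x70 0xD8 0xA8 0xBA 0xA9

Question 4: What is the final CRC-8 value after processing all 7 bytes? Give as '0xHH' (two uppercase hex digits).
Answer: 0xA9

Derivation:
After byte 1 (0x76): reg=0xE9
After byte 2 (0x3B): reg=0x30
After byte 3 (0x20): reg=0x70
After byte 4 (0x58): reg=0xD8
After byte 5 (0xE0): reg=0xA8
After byte 6 (0x96): reg=0xBA
After byte 7 (0x5B): reg=0xA9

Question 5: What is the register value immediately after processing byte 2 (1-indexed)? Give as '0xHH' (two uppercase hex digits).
Answer: 0x30

Derivation:
After byte 1 (0x76): reg=0xE9
After byte 2 (0x3B): reg=0x30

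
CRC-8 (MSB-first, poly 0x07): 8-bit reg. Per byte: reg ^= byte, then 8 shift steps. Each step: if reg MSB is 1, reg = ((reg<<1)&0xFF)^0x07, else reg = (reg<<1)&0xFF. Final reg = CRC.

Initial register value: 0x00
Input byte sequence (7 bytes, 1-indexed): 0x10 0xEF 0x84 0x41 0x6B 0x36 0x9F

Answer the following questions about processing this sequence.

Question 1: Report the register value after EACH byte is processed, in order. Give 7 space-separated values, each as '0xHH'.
0x70 0xD4 0xB7 0xCC 0x7C 0xF1 0x0D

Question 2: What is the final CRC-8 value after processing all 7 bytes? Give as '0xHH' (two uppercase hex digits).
After byte 1 (0x10): reg=0x70
After byte 2 (0xEF): reg=0xD4
After byte 3 (0x84): reg=0xB7
After byte 4 (0x41): reg=0xCC
After byte 5 (0x6B): reg=0x7C
After byte 6 (0x36): reg=0xF1
After byte 7 (0x9F): reg=0x0D

Answer: 0x0D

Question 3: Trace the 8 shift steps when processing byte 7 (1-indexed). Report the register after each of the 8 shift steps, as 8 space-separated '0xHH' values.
Answer: 0xDC 0xBF 0x79 0xF2 0xE3 0xC1 0x85 0x0D

Derivation:
After byte 1 (0x10): reg=0x70
After byte 2 (0xEF): reg=0xD4
After byte 3 (0x84): reg=0xB7
After byte 4 (0x41): reg=0xCC
After byte 5 (0x6B): reg=0x7C
After byte 6 (0x36): reg=0xF1
Register before byte 7: 0xF1
After XOR with byte 0x9F: 0x6E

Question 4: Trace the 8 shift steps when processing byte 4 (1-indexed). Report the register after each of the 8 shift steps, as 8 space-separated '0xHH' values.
After byte 1 (0x10): reg=0x70
After byte 2 (0xEF): reg=0xD4
After byte 3 (0x84): reg=0xB7
Register before byte 4: 0xB7
After XOR with byte 0x41: 0xF6

Answer: 0xEB 0xD1 0xA5 0x4D 0x9A 0x33 0x66 0xCC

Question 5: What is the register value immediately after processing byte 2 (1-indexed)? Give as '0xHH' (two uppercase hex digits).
After byte 1 (0x10): reg=0x70
After byte 2 (0xEF): reg=0xD4

Answer: 0xD4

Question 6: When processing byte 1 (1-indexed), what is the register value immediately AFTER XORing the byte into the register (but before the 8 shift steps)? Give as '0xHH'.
Register before byte 1: 0x00
Byte 1: 0x10
0x00 XOR 0x10 = 0x10

Answer: 0x10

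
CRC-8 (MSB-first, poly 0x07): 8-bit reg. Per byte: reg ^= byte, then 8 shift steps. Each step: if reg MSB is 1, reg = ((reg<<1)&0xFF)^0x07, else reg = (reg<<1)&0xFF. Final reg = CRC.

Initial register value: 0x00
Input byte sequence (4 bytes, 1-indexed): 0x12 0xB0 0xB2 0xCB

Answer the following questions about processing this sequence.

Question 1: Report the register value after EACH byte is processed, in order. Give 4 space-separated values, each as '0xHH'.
0x7E 0x64 0x2C 0xBB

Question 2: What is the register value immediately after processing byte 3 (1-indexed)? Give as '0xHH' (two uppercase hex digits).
After byte 1 (0x12): reg=0x7E
After byte 2 (0xB0): reg=0x64
After byte 3 (0xB2): reg=0x2C

Answer: 0x2C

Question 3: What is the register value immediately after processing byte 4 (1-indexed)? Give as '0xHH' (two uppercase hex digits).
Answer: 0xBB

Derivation:
After byte 1 (0x12): reg=0x7E
After byte 2 (0xB0): reg=0x64
After byte 3 (0xB2): reg=0x2C
After byte 4 (0xCB): reg=0xBB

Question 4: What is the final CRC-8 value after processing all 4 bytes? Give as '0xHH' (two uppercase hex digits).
After byte 1 (0x12): reg=0x7E
After byte 2 (0xB0): reg=0x64
After byte 3 (0xB2): reg=0x2C
After byte 4 (0xCB): reg=0xBB

Answer: 0xBB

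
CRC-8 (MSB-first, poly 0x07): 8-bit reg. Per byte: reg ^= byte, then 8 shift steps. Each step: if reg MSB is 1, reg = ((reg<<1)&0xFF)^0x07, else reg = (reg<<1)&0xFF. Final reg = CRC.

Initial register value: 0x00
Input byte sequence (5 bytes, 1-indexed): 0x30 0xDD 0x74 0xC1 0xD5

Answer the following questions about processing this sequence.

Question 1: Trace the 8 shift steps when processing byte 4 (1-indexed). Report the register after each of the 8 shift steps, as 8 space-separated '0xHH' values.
After byte 1 (0x30): reg=0x90
After byte 2 (0xDD): reg=0xE4
After byte 3 (0x74): reg=0xF9
Register before byte 4: 0xF9
After XOR with byte 0xC1: 0x38

Answer: 0x70 0xE0 0xC7 0x89 0x15 0x2A 0x54 0xA8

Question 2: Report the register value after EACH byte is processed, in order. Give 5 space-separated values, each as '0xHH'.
0x90 0xE4 0xF9 0xA8 0x74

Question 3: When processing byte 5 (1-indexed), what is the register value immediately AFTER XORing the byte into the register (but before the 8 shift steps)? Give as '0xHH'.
Answer: 0x7D

Derivation:
Register before byte 5: 0xA8
Byte 5: 0xD5
0xA8 XOR 0xD5 = 0x7D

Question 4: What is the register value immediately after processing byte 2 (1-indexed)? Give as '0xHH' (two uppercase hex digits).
After byte 1 (0x30): reg=0x90
After byte 2 (0xDD): reg=0xE4

Answer: 0xE4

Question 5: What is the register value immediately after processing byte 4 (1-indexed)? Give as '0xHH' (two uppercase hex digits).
Answer: 0xA8

Derivation:
After byte 1 (0x30): reg=0x90
After byte 2 (0xDD): reg=0xE4
After byte 3 (0x74): reg=0xF9
After byte 4 (0xC1): reg=0xA8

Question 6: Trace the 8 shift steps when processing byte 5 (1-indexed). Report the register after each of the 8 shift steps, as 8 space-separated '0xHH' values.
After byte 1 (0x30): reg=0x90
After byte 2 (0xDD): reg=0xE4
After byte 3 (0x74): reg=0xF9
After byte 4 (0xC1): reg=0xA8
Register before byte 5: 0xA8
After XOR with byte 0xD5: 0x7D

Answer: 0xFA 0xF3 0xE1 0xC5 0x8D 0x1D 0x3A 0x74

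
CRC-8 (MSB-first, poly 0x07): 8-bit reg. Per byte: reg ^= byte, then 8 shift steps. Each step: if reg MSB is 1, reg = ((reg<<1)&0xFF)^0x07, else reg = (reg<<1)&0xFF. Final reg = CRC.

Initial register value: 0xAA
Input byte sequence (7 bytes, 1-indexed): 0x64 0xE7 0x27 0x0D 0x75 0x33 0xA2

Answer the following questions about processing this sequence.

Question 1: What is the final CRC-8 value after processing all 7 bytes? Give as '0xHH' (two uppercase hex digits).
After byte 1 (0x64): reg=0x64
After byte 2 (0xE7): reg=0x80
After byte 3 (0x27): reg=0x7C
After byte 4 (0x0D): reg=0x50
After byte 5 (0x75): reg=0xFB
After byte 6 (0x33): reg=0x76
After byte 7 (0xA2): reg=0x22

Answer: 0x22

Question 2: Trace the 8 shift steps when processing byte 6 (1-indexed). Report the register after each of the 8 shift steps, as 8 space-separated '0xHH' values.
Answer: 0x97 0x29 0x52 0xA4 0x4F 0x9E 0x3B 0x76

Derivation:
After byte 1 (0x64): reg=0x64
After byte 2 (0xE7): reg=0x80
After byte 3 (0x27): reg=0x7C
After byte 4 (0x0D): reg=0x50
After byte 5 (0x75): reg=0xFB
Register before byte 6: 0xFB
After XOR with byte 0x33: 0xC8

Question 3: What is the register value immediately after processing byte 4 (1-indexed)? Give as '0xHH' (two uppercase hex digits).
After byte 1 (0x64): reg=0x64
After byte 2 (0xE7): reg=0x80
After byte 3 (0x27): reg=0x7C
After byte 4 (0x0D): reg=0x50

Answer: 0x50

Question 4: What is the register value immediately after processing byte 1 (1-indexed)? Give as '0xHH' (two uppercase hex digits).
After byte 1 (0x64): reg=0x64

Answer: 0x64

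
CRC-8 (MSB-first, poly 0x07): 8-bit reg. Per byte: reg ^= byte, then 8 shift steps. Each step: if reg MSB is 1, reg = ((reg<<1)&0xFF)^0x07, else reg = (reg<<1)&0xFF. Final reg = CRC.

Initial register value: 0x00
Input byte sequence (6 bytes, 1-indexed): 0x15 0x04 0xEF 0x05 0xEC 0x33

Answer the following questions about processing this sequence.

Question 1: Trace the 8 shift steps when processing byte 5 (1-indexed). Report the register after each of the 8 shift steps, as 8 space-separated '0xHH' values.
Answer: 0xED 0xDD 0xBD 0x7D 0xFA 0xF3 0xE1 0xC5

Derivation:
After byte 1 (0x15): reg=0x6B
After byte 2 (0x04): reg=0x0A
After byte 3 (0xEF): reg=0xB5
After byte 4 (0x05): reg=0x19
Register before byte 5: 0x19
After XOR with byte 0xEC: 0xF5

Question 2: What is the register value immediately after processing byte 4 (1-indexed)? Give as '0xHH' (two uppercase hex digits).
Answer: 0x19

Derivation:
After byte 1 (0x15): reg=0x6B
After byte 2 (0x04): reg=0x0A
After byte 3 (0xEF): reg=0xB5
After byte 4 (0x05): reg=0x19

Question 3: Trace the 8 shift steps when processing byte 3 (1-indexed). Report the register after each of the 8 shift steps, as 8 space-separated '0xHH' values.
After byte 1 (0x15): reg=0x6B
After byte 2 (0x04): reg=0x0A
Register before byte 3: 0x0A
After XOR with byte 0xEF: 0xE5

Answer: 0xCD 0x9D 0x3D 0x7A 0xF4 0xEF 0xD9 0xB5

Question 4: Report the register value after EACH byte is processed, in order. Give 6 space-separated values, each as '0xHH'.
0x6B 0x0A 0xB5 0x19 0xC5 0xCC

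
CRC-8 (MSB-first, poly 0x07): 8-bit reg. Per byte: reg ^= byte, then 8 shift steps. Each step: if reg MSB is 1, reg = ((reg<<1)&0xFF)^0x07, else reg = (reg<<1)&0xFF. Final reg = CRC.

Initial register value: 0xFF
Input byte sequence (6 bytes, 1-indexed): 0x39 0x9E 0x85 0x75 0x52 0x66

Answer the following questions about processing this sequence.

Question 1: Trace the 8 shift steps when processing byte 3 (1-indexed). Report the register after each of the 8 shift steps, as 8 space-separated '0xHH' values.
After byte 1 (0x39): reg=0x5C
After byte 2 (0x9E): reg=0x40
Register before byte 3: 0x40
After XOR with byte 0x85: 0xC5

Answer: 0x8D 0x1D 0x3A 0x74 0xE8 0xD7 0xA9 0x55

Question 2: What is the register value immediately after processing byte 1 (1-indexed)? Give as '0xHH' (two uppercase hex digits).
Answer: 0x5C

Derivation:
After byte 1 (0x39): reg=0x5C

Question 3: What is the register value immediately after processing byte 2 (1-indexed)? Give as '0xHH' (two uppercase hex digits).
After byte 1 (0x39): reg=0x5C
After byte 2 (0x9E): reg=0x40

Answer: 0x40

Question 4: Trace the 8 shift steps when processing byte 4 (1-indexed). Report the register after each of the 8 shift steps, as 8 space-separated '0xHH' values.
Answer: 0x40 0x80 0x07 0x0E 0x1C 0x38 0x70 0xE0

Derivation:
After byte 1 (0x39): reg=0x5C
After byte 2 (0x9E): reg=0x40
After byte 3 (0x85): reg=0x55
Register before byte 4: 0x55
After XOR with byte 0x75: 0x20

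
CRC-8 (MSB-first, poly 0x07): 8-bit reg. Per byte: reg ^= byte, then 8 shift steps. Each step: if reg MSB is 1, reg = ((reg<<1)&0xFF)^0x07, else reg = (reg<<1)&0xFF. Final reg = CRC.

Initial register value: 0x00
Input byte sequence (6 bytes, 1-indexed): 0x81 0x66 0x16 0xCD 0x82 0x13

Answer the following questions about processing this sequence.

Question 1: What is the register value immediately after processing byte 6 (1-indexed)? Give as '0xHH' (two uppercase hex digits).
After byte 1 (0x81): reg=0x8E
After byte 2 (0x66): reg=0x96
After byte 3 (0x16): reg=0x89
After byte 4 (0xCD): reg=0xDB
After byte 5 (0x82): reg=0x88
After byte 6 (0x13): reg=0xC8

Answer: 0xC8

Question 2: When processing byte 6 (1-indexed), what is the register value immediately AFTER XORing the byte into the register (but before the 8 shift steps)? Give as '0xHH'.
Answer: 0x9B

Derivation:
Register before byte 6: 0x88
Byte 6: 0x13
0x88 XOR 0x13 = 0x9B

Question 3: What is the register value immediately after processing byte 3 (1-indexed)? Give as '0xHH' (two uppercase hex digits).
Answer: 0x89

Derivation:
After byte 1 (0x81): reg=0x8E
After byte 2 (0x66): reg=0x96
After byte 3 (0x16): reg=0x89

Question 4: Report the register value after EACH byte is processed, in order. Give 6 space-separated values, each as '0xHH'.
0x8E 0x96 0x89 0xDB 0x88 0xC8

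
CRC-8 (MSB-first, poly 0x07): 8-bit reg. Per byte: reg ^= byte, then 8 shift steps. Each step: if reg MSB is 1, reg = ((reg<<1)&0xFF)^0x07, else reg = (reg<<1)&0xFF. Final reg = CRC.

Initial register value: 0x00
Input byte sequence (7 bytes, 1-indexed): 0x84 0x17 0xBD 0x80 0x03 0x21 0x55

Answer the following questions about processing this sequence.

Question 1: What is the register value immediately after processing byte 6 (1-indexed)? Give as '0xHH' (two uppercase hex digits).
Answer: 0xE6

Derivation:
After byte 1 (0x84): reg=0x95
After byte 2 (0x17): reg=0x87
After byte 3 (0xBD): reg=0xA6
After byte 4 (0x80): reg=0xF2
After byte 5 (0x03): reg=0xD9
After byte 6 (0x21): reg=0xE6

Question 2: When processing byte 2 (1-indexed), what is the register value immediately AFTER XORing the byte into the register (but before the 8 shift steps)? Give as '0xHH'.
Answer: 0x82

Derivation:
Register before byte 2: 0x95
Byte 2: 0x17
0x95 XOR 0x17 = 0x82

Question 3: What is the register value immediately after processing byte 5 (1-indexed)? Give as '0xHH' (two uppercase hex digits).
After byte 1 (0x84): reg=0x95
After byte 2 (0x17): reg=0x87
After byte 3 (0xBD): reg=0xA6
After byte 4 (0x80): reg=0xF2
After byte 5 (0x03): reg=0xD9

Answer: 0xD9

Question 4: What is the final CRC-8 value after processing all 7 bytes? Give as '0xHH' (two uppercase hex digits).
After byte 1 (0x84): reg=0x95
After byte 2 (0x17): reg=0x87
After byte 3 (0xBD): reg=0xA6
After byte 4 (0x80): reg=0xF2
After byte 5 (0x03): reg=0xD9
After byte 6 (0x21): reg=0xE6
After byte 7 (0x55): reg=0x10

Answer: 0x10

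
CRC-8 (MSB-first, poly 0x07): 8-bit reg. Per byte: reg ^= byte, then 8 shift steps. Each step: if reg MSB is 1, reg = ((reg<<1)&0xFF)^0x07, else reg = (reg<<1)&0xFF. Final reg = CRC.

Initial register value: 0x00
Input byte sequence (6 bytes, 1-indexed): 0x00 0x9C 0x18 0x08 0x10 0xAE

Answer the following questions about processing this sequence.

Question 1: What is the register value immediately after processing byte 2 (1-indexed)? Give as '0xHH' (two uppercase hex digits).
After byte 1 (0x00): reg=0x00
After byte 2 (0x9C): reg=0xDD

Answer: 0xDD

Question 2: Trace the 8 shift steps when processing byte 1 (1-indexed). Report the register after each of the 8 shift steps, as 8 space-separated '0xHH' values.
Answer: 0x00 0x00 0x00 0x00 0x00 0x00 0x00 0x00

Derivation:
Register before byte 1: 0x00
After XOR with byte 0x00: 0x00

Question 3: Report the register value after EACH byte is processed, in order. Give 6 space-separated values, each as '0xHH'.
0x00 0xDD 0x55 0x94 0x95 0xA1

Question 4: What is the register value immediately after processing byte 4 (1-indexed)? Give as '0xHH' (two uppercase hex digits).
After byte 1 (0x00): reg=0x00
After byte 2 (0x9C): reg=0xDD
After byte 3 (0x18): reg=0x55
After byte 4 (0x08): reg=0x94

Answer: 0x94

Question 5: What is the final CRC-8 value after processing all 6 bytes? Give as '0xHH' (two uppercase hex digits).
After byte 1 (0x00): reg=0x00
After byte 2 (0x9C): reg=0xDD
After byte 3 (0x18): reg=0x55
After byte 4 (0x08): reg=0x94
After byte 5 (0x10): reg=0x95
After byte 6 (0xAE): reg=0xA1

Answer: 0xA1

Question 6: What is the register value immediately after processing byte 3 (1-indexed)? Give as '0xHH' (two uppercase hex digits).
After byte 1 (0x00): reg=0x00
After byte 2 (0x9C): reg=0xDD
After byte 3 (0x18): reg=0x55

Answer: 0x55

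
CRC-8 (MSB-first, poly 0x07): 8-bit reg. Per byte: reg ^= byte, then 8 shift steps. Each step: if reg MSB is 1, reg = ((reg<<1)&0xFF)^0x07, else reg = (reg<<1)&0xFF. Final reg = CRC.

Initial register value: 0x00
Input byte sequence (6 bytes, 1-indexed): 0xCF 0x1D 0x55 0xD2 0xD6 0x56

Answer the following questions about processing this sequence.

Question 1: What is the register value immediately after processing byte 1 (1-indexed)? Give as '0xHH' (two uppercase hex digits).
Answer: 0x63

Derivation:
After byte 1 (0xCF): reg=0x63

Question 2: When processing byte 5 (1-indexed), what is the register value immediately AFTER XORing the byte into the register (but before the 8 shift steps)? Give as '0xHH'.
Register before byte 5: 0x36
Byte 5: 0xD6
0x36 XOR 0xD6 = 0xE0

Answer: 0xE0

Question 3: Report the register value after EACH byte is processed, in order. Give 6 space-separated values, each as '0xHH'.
0x63 0x7D 0xD8 0x36 0xAE 0xE6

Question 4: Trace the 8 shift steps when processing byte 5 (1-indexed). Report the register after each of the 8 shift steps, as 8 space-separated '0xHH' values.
After byte 1 (0xCF): reg=0x63
After byte 2 (0x1D): reg=0x7D
After byte 3 (0x55): reg=0xD8
After byte 4 (0xD2): reg=0x36
Register before byte 5: 0x36
After XOR with byte 0xD6: 0xE0

Answer: 0xC7 0x89 0x15 0x2A 0x54 0xA8 0x57 0xAE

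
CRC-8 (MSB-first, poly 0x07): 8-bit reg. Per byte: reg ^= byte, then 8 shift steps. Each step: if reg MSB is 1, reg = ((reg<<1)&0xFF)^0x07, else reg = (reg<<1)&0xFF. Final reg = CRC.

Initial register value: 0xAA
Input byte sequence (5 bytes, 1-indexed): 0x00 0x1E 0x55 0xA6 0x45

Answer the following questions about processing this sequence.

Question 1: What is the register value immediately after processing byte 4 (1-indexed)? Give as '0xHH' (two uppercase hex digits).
Answer: 0xDB

Derivation:
After byte 1 (0x00): reg=0x5F
After byte 2 (0x1E): reg=0xC0
After byte 3 (0x55): reg=0xE2
After byte 4 (0xA6): reg=0xDB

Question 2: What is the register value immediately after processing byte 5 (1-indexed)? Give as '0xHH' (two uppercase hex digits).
After byte 1 (0x00): reg=0x5F
After byte 2 (0x1E): reg=0xC0
After byte 3 (0x55): reg=0xE2
After byte 4 (0xA6): reg=0xDB
After byte 5 (0x45): reg=0xD3

Answer: 0xD3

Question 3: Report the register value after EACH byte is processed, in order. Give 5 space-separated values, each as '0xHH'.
0x5F 0xC0 0xE2 0xDB 0xD3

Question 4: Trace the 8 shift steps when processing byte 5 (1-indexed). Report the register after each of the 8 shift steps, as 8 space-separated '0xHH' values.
Answer: 0x3B 0x76 0xEC 0xDF 0xB9 0x75 0xEA 0xD3

Derivation:
After byte 1 (0x00): reg=0x5F
After byte 2 (0x1E): reg=0xC0
After byte 3 (0x55): reg=0xE2
After byte 4 (0xA6): reg=0xDB
Register before byte 5: 0xDB
After XOR with byte 0x45: 0x9E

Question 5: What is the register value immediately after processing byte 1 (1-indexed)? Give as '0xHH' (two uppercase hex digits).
Answer: 0x5F

Derivation:
After byte 1 (0x00): reg=0x5F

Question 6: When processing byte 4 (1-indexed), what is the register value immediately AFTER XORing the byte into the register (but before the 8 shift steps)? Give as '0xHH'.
Register before byte 4: 0xE2
Byte 4: 0xA6
0xE2 XOR 0xA6 = 0x44

Answer: 0x44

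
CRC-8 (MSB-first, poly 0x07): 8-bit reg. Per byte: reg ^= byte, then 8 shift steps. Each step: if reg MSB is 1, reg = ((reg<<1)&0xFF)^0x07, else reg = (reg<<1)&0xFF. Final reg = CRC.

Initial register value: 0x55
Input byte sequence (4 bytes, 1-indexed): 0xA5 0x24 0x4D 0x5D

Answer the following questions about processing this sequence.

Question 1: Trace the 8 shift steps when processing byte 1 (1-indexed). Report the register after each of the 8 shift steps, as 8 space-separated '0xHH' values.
Answer: 0xE7 0xC9 0x95 0x2D 0x5A 0xB4 0x6F 0xDE

Derivation:
Register before byte 1: 0x55
After XOR with byte 0xA5: 0xF0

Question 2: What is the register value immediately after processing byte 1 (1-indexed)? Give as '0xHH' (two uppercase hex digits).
Answer: 0xDE

Derivation:
After byte 1 (0xA5): reg=0xDE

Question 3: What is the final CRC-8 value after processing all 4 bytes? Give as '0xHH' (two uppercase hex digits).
After byte 1 (0xA5): reg=0xDE
After byte 2 (0x24): reg=0xE8
After byte 3 (0x4D): reg=0x72
After byte 4 (0x5D): reg=0xCD

Answer: 0xCD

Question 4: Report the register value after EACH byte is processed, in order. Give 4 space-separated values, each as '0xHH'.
0xDE 0xE8 0x72 0xCD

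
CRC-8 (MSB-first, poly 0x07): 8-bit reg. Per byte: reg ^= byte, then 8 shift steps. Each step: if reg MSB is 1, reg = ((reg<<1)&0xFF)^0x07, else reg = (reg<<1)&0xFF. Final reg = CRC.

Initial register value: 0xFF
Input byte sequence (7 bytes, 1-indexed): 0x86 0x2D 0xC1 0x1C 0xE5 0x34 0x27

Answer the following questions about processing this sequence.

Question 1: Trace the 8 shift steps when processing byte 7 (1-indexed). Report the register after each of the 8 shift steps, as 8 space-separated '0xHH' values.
After byte 1 (0x86): reg=0x68
After byte 2 (0x2D): reg=0xDC
After byte 3 (0xC1): reg=0x53
After byte 4 (0x1C): reg=0xEA
After byte 5 (0xE5): reg=0x2D
After byte 6 (0x34): reg=0x4F
Register before byte 7: 0x4F
After XOR with byte 0x27: 0x68

Answer: 0xD0 0xA7 0x49 0x92 0x23 0x46 0x8C 0x1F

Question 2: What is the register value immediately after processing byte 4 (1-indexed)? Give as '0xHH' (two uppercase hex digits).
After byte 1 (0x86): reg=0x68
After byte 2 (0x2D): reg=0xDC
After byte 3 (0xC1): reg=0x53
After byte 4 (0x1C): reg=0xEA

Answer: 0xEA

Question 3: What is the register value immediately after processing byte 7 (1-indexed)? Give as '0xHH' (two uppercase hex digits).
After byte 1 (0x86): reg=0x68
After byte 2 (0x2D): reg=0xDC
After byte 3 (0xC1): reg=0x53
After byte 4 (0x1C): reg=0xEA
After byte 5 (0xE5): reg=0x2D
After byte 6 (0x34): reg=0x4F
After byte 7 (0x27): reg=0x1F

Answer: 0x1F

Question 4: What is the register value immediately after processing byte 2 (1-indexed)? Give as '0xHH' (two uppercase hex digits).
After byte 1 (0x86): reg=0x68
After byte 2 (0x2D): reg=0xDC

Answer: 0xDC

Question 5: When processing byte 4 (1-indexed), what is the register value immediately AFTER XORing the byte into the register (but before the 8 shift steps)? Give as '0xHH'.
Answer: 0x4F

Derivation:
Register before byte 4: 0x53
Byte 4: 0x1C
0x53 XOR 0x1C = 0x4F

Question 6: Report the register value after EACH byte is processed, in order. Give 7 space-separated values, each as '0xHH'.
0x68 0xDC 0x53 0xEA 0x2D 0x4F 0x1F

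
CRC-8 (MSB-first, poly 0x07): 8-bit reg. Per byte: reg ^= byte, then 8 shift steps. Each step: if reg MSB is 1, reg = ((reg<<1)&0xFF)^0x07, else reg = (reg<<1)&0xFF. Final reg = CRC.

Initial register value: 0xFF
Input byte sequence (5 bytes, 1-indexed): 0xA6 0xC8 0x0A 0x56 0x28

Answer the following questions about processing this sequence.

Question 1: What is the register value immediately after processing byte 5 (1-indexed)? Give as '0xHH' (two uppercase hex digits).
After byte 1 (0xA6): reg=0x88
After byte 2 (0xC8): reg=0xC7
After byte 3 (0x0A): reg=0x6D
After byte 4 (0x56): reg=0xA1
After byte 5 (0x28): reg=0xB6

Answer: 0xB6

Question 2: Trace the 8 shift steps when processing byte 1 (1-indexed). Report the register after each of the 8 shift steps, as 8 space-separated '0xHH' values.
Register before byte 1: 0xFF
After XOR with byte 0xA6: 0x59

Answer: 0xB2 0x63 0xC6 0x8B 0x11 0x22 0x44 0x88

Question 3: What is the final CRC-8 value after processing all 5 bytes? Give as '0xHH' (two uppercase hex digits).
Answer: 0xB6

Derivation:
After byte 1 (0xA6): reg=0x88
After byte 2 (0xC8): reg=0xC7
After byte 3 (0x0A): reg=0x6D
After byte 4 (0x56): reg=0xA1
After byte 5 (0x28): reg=0xB6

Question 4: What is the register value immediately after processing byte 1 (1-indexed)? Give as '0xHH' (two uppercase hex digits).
Answer: 0x88

Derivation:
After byte 1 (0xA6): reg=0x88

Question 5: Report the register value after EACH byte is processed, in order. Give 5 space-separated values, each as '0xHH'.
0x88 0xC7 0x6D 0xA1 0xB6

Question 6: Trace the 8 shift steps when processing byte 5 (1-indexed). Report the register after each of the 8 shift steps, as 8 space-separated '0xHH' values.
After byte 1 (0xA6): reg=0x88
After byte 2 (0xC8): reg=0xC7
After byte 3 (0x0A): reg=0x6D
After byte 4 (0x56): reg=0xA1
Register before byte 5: 0xA1
After XOR with byte 0x28: 0x89

Answer: 0x15 0x2A 0x54 0xA8 0x57 0xAE 0x5B 0xB6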